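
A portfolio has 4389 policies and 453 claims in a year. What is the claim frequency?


frequency = claims / policies
= 453 / 4389
= 0.1032


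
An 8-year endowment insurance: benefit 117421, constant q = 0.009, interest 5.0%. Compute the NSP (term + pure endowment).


Term component = 6634.2226
Pure endowment = 8_p_x * v^8 * benefit = 0.930228 * 0.676839 * 117421 = 73929.985
NSP = 80564.2076


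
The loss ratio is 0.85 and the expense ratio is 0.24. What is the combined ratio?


Combined ratio = loss ratio + expense ratio
= 0.85 + 0.24
= 1.09


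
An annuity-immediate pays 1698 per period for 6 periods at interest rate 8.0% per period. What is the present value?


PV = PMT * (1 - (1+i)^(-n)) / i
= 1698 * (1 - (1+0.08)^(-6)) / 0.08
= 1698 * (1 - 0.63017) / 0.08
= 1698 * 4.62288
= 7849.6497


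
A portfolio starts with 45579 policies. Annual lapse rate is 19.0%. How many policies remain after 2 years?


remaining = initial * (1 - lapse)^years
= 45579 * (1 - 0.19)^2
= 45579 * 0.6561
= 29904.3819


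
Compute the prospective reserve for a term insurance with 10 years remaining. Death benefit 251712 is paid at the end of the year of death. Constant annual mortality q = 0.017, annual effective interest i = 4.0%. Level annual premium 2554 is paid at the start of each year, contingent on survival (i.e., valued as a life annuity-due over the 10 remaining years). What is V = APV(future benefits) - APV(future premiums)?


v = 1/(1+i) = 0.961538
APV(future benefits) per unit = sum_{k=0}^{9} k_p_x * q * v^(k+1) = 0.128509
APV(future benefits) = 251712 * 0.128509 = 32347.2263
Life annuity-due factor ä_{x:10} = sum_{k=0}^{9} k_p_x * v^k = 7.861719
APV(future premiums) = 2554 * 7.861719 = 20078.8316
V = 32347.2263 - 20078.8316
= 12268.3947


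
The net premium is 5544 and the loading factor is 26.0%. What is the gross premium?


Gross = net * (1 + loading)
= 5544 * (1 + 0.26)
= 5544 * 1.26
= 6985.44


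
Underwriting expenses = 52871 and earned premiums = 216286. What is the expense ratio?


Expense ratio = expenses / premiums
= 52871 / 216286
= 0.2444


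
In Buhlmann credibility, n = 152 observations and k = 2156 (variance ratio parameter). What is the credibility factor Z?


Z = n / (n + k)
= 152 / (152 + 2156)
= 152 / 2308
= 0.0659


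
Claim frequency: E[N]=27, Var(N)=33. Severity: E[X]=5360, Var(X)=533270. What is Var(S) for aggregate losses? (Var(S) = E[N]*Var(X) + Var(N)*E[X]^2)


Var(S) = E[N]*Var(X) + Var(N)*E[X]^2
= 27*533270 + 33*5360^2
= 14398290 + 948076800
= 9.6248e+08


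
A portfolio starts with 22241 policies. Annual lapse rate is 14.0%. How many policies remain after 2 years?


remaining = initial * (1 - lapse)^years
= 22241 * (1 - 0.14)^2
= 22241 * 0.7396
= 16449.4436


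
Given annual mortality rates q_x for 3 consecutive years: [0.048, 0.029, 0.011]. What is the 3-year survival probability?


p_k = 1 - q_k for each year
Survival = product of (1 - q_k)
= 0.952 * 0.971 * 0.989
= 0.9142


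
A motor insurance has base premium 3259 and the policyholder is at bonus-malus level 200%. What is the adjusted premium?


adjusted = base * BM_level / 100
= 3259 * 200 / 100
= 3259 * 2.0
= 6518.0


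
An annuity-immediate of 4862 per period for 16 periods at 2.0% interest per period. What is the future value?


FV = PMT * ((1+i)^n - 1) / i
= 4862 * ((1.02)^16 - 1) / 0.02
= 4862 * (1.372786 - 1) / 0.02
= 90624.2049


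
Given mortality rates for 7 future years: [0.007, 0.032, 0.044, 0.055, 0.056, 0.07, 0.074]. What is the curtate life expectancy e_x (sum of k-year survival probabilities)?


e_x = sum_{k=1}^{n} k_p_x
k_p_x values:
  1_p_x = 0.993
  2_p_x = 0.961224
  3_p_x = 0.91893
  4_p_x = 0.868389
  5_p_x = 0.819759
  6_p_x = 0.762376
  7_p_x = 0.70596
e_x = 6.0296


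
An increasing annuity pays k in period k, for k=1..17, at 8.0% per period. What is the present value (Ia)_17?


(Ia)_n = sum_{k=1}^{n} k * v^k, v = 1/(1+i)
v = 0.925926
Sum computed term by term:
(Ia)_17 = 65.71


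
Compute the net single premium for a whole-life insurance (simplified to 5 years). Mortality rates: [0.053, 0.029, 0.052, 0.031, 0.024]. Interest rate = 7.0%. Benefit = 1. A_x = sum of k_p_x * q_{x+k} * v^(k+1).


v = 0.934579
Year 0: k_p_x=1.0, q=0.053, term=0.049533
Year 1: k_p_x=0.947, q=0.029, term=0.023987
Year 2: k_p_x=0.919537, q=0.052, term=0.039032
Year 3: k_p_x=0.871721, q=0.031, term=0.020616
Year 4: k_p_x=0.844698, q=0.024, term=0.014454
A_x = 0.1476


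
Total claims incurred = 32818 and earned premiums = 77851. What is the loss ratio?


Loss ratio = claims / premiums
= 32818 / 77851
= 0.4215


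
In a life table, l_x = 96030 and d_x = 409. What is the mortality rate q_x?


q_x = d_x / l_x
= 409 / 96030
= 0.0043


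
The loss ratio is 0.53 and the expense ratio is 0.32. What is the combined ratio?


Combined ratio = loss ratio + expense ratio
= 0.53 + 0.32
= 0.85


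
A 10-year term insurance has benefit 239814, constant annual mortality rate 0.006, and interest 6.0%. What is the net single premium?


NSP = benefit * sum_{k=0}^{n-1} k_p_x * q * v^(k+1)
With constant q=0.006, v=0.943396
Sum = 0.043111
NSP = 239814 * 0.043111
= 10338.5697


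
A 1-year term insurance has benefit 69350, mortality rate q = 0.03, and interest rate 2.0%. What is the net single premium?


NSP = benefit * q * v
v = 1/(1+i) = 0.980392
NSP = 69350 * 0.03 * 0.980392
= 2039.7059


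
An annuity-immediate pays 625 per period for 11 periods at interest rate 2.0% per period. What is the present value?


PV = PMT * (1 - (1+i)^(-n)) / i
= 625 * (1 - (1+0.02)^(-11)) / 0.02
= 625 * (1 - 0.804263) / 0.02
= 625 * 9.786848
= 6116.78


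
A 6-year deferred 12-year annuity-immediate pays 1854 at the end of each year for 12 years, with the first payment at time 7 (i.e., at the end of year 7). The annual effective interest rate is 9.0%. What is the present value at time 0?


PV at time 6 of the 12-year annuity-immediate:
a_n = 1854 * (1-(1+0.09)^(-12))/0.09 = 13275.9847
Discount back 6 years to time 0:
PV = 13275.9847 * (1+0.09)^(-6)
= 13275.9847 * 0.596267
= 7916.0359


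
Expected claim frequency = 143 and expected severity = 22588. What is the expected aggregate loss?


E[S] = E[N] * E[X]
= 143 * 22588
= 3.2301e+06


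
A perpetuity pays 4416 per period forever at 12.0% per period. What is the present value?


PV = PMT / i
= 4416 / 0.12
= 36800.0


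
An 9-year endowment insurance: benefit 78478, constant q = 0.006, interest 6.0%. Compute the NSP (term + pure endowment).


Term component = 3134.1801
Pure endowment = 9_p_x * v^9 * benefit = 0.947278 * 0.591898 * 78478 = 44002.0184
NSP = 47136.1986


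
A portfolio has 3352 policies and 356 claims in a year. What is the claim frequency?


frequency = claims / policies
= 356 / 3352
= 0.1062


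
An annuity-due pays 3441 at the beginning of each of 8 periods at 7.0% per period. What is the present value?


PV_due = PMT * (1-(1+i)^(-n))/i * (1+i)
PV_immediate = 20547.2382
PV_due = 20547.2382 * 1.07
= 21985.5448


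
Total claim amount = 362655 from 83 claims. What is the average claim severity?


severity = total / number
= 362655 / 83
= 4369.3373


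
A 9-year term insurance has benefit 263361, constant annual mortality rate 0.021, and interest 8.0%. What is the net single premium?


NSP = benefit * sum_{k=0}^{n-1} k_p_x * q * v^(k+1)
With constant q=0.021, v=0.925926
Sum = 0.121994
NSP = 263361 * 0.121994
= 32128.4749


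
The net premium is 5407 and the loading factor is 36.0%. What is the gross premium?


Gross = net * (1 + loading)
= 5407 * (1 + 0.36)
= 5407 * 1.36
= 7353.52


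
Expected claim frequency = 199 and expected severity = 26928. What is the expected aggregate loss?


E[S] = E[N] * E[X]
= 199 * 26928
= 5.3587e+06


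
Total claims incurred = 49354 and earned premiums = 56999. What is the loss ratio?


Loss ratio = claims / premiums
= 49354 / 56999
= 0.8659


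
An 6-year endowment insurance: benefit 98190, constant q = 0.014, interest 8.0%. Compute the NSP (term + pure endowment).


Term component = 6155.9343
Pure endowment = 6_p_x * v^6 * benefit = 0.918886 * 0.63017 * 98190 = 56857.298
NSP = 63013.2323


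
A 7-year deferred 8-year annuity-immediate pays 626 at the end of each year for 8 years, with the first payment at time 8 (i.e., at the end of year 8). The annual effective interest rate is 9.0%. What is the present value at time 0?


PV at time 7 of the 8-year annuity-immediate:
a_n = 626 * (1-(1+0.09)^(-8))/0.09 = 3464.7968
Discount back 7 years to time 0:
PV = 3464.7968 * (1+0.09)^(-7)
= 3464.7968 * 0.547034
= 1895.3625


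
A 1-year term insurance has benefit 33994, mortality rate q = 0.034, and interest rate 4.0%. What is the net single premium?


NSP = benefit * q * v
v = 1/(1+i) = 0.961538
NSP = 33994 * 0.034 * 0.961538
= 1111.3423


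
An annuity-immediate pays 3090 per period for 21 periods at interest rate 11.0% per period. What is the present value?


PV = PMT * (1 - (1+i)^(-n)) / i
= 3090 * (1 - (1+0.11)^(-21)) / 0.11
= 3090 * (1 - 0.111742) / 0.11
= 3090 * 8.07507
= 24951.9675


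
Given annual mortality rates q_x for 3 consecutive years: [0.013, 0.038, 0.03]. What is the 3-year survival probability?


p_k = 1 - q_k for each year
Survival = product of (1 - q_k)
= 0.987 * 0.962 * 0.97
= 0.921


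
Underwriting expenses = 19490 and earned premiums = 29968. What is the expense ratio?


Expense ratio = expenses / premiums
= 19490 / 29968
= 0.6504


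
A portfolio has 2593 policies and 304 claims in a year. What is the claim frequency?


frequency = claims / policies
= 304 / 2593
= 0.1172


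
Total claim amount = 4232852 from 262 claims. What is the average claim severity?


severity = total / number
= 4232852 / 262
= 16155.9237


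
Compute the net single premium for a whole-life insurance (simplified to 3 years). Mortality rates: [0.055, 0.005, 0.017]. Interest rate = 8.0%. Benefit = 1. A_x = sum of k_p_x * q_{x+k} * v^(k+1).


v = 0.925926
Year 0: k_p_x=1.0, q=0.055, term=0.050926
Year 1: k_p_x=0.945, q=0.005, term=0.004051
Year 2: k_p_x=0.940275, q=0.017, term=0.012689
A_x = 0.0677


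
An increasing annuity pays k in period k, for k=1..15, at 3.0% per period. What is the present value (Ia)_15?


(Ia)_n = sum_{k=1}^{n} k * v^k, v = 1/(1+i)
v = 0.970874
Sum computed term by term:
(Ia)_15 = 88.9381


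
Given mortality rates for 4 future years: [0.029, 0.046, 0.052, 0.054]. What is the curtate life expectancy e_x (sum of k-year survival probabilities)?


e_x = sum_{k=1}^{n} k_p_x
k_p_x values:
  1_p_x = 0.971
  2_p_x = 0.926334
  3_p_x = 0.878165
  4_p_x = 0.830744
e_x = 3.6062


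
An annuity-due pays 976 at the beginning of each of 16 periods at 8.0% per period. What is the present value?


PV_due = PMT * (1-(1+i)^(-n))/i * (1+i)
PV_immediate = 8638.9363
PV_due = 8638.9363 * 1.08
= 9330.0512


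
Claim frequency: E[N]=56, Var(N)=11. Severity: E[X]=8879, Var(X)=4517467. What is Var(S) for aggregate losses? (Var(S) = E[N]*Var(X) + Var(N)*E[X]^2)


Var(S) = E[N]*Var(X) + Var(N)*E[X]^2
= 56*4517467 + 11*8879^2
= 252978152 + 867203051
= 1.1202e+09


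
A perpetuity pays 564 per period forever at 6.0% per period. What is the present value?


PV = PMT / i
= 564 / 0.06
= 9400.0


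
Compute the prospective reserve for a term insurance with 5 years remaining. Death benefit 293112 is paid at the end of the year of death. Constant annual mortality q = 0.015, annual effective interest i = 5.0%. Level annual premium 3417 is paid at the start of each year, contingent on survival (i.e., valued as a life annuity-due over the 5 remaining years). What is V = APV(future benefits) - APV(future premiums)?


v = 1/(1+i) = 0.952381
APV(future benefits) per unit = sum_{k=0}^{4} k_p_x * q * v^(k+1) = 0.063116
APV(future benefits) = 293112 * 0.063116 = 18499.9854
Life annuity-due factor ä_{x:5} = sum_{k=0}^{4} k_p_x * v^k = 4.418103
APV(future premiums) = 3417 * 4.418103 = 15096.6576
V = 18499.9854 - 15096.6576
= 3403.3278


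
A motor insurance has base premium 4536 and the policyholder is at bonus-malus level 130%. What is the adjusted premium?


adjusted = base * BM_level / 100
= 4536 * 130 / 100
= 4536 * 1.3
= 5896.8


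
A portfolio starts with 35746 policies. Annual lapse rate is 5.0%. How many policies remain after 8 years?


remaining = initial * (1 - lapse)^years
= 35746 * (1 - 0.05)^8
= 35746 * 0.66342
= 23714.6267


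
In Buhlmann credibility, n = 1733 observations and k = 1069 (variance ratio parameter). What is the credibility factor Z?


Z = n / (n + k)
= 1733 / (1733 + 1069)
= 1733 / 2802
= 0.6185


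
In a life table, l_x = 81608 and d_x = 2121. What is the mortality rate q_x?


q_x = d_x / l_x
= 2121 / 81608
= 0.026


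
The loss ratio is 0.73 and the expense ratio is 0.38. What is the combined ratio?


Combined ratio = loss ratio + expense ratio
= 0.73 + 0.38
= 1.11


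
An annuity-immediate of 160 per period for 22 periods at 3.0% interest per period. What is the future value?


FV = PMT * ((1+i)^n - 1) / i
= 160 * ((1.03)^22 - 1) / 0.03
= 160 * (1.916103 - 1) / 0.03
= 4885.8848


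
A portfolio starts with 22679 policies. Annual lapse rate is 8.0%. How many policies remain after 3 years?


remaining = initial * (1 - lapse)^years
= 22679 * (1 - 0.08)^3
= 22679 * 0.778688
= 17659.8652


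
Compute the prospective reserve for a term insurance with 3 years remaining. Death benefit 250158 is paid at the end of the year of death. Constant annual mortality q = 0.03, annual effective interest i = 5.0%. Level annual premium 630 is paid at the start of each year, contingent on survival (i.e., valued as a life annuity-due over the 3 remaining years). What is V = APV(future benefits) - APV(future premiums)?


v = 1/(1+i) = 0.952381
APV(future benefits) per unit = sum_{k=0}^{2} k_p_x * q * v^(k+1) = 0.07935
APV(future benefits) = 250158 * 0.07935 = 19849.9198
Life annuity-due factor ä_{x:3} = sum_{k=0}^{2} k_p_x * v^k = 2.777234
APV(future premiums) = 630 * 2.777234 = 1749.6571
V = 19849.9198 - 1749.6571
= 18100.2627


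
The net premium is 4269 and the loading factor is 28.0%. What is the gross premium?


Gross = net * (1 + loading)
= 4269 * (1 + 0.28)
= 4269 * 1.28
= 5464.32


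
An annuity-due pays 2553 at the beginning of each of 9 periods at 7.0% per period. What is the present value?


PV_due = PMT * (1-(1+i)^(-n))/i * (1+i)
PV_immediate = 16633.3879
PV_due = 16633.3879 * 1.07
= 17797.7251


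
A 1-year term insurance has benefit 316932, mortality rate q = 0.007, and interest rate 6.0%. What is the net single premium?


NSP = benefit * q * v
v = 1/(1+i) = 0.943396
NSP = 316932 * 0.007 * 0.943396
= 2092.9472


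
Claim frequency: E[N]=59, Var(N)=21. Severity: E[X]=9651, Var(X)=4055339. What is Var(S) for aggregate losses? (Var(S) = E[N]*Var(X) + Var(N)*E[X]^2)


Var(S) = E[N]*Var(X) + Var(N)*E[X]^2
= 59*4055339 + 21*9651^2
= 239265001 + 1955977821
= 2.1952e+09


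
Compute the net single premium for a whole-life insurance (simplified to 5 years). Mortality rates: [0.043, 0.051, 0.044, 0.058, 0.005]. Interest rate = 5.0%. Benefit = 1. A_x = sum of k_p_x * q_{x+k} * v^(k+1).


v = 0.952381
Year 0: k_p_x=1.0, q=0.043, term=0.040952
Year 1: k_p_x=0.957, q=0.051, term=0.044269
Year 2: k_p_x=0.908193, q=0.044, term=0.034519
Year 3: k_p_x=0.868233, q=0.058, term=0.041429
Year 4: k_p_x=0.817875, q=0.005, term=0.003204
A_x = 0.1644


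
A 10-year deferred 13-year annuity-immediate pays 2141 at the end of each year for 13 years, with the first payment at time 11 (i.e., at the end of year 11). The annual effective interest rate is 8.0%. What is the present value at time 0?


PV at time 10 of the 13-year annuity-immediate:
a_n = 2141 * (1-(1+0.08)^(-13))/0.08 = 16921.9843
Discount back 10 years to time 0:
PV = 16921.9843 * (1+0.08)^(-10)
= 16921.9843 * 0.463193
= 7838.1529


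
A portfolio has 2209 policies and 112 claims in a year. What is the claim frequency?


frequency = claims / policies
= 112 / 2209
= 0.0507


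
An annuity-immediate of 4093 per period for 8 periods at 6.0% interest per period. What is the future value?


FV = PMT * ((1+i)^n - 1) / i
= 4093 * ((1.06)^8 - 1) / 0.06
= 4093 * (1.593848 - 1) / 0.06
= 40510.3362


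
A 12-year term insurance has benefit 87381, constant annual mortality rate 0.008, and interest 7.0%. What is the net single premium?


NSP = benefit * sum_{k=0}^{n-1} k_p_x * q * v^(k+1)
With constant q=0.008, v=0.934579
Sum = 0.061209
NSP = 87381 * 0.061209
= 5348.4952


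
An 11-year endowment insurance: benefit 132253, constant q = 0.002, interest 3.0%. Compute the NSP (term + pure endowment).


Term component = 2424.4786
Pure endowment = 11_p_x * v^11 * benefit = 0.978219 * 0.722421 * 132253 = 93461.3424
NSP = 95885.821


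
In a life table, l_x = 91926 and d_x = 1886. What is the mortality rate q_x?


q_x = d_x / l_x
= 1886 / 91926
= 0.0205


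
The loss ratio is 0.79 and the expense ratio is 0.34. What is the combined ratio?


Combined ratio = loss ratio + expense ratio
= 0.79 + 0.34
= 1.13


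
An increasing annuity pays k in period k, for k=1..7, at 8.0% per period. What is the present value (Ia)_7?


(Ia)_n = sum_{k=1}^{n} k * v^k, v = 1/(1+i)
v = 0.925926
Sum computed term by term:
(Ia)_7 = 19.2306


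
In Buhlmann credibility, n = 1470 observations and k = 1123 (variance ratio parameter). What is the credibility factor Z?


Z = n / (n + k)
= 1470 / (1470 + 1123)
= 1470 / 2593
= 0.5669


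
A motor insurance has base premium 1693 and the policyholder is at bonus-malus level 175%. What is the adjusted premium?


adjusted = base * BM_level / 100
= 1693 * 175 / 100
= 1693 * 1.75
= 2962.75


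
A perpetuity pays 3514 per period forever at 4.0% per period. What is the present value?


PV = PMT / i
= 3514 / 0.04
= 87850.0


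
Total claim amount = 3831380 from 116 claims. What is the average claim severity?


severity = total / number
= 3831380 / 116
= 33029.1379


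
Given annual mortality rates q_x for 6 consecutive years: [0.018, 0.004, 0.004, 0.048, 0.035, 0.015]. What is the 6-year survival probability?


p_k = 1 - q_k for each year
Survival = product of (1 - q_k)
= 0.982 * 0.996 * 0.996 * 0.952 * 0.965 * 0.985
= 0.8815


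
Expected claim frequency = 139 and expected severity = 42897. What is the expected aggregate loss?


E[S] = E[N] * E[X]
= 139 * 42897
= 5.9627e+06


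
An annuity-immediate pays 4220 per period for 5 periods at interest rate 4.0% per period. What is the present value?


PV = PMT * (1 - (1+i)^(-n)) / i
= 4220 * (1 - (1+0.04)^(-5)) / 0.04
= 4220 * (1 - 0.821927) / 0.04
= 4220 * 4.451822
= 18786.6902


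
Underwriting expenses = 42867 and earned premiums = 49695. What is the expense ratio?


Expense ratio = expenses / premiums
= 42867 / 49695
= 0.8626


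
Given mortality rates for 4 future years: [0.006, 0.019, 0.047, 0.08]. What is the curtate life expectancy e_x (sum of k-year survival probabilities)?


e_x = sum_{k=1}^{n} k_p_x
k_p_x values:
  1_p_x = 0.994
  2_p_x = 0.975114
  3_p_x = 0.929284
  4_p_x = 0.854941
e_x = 3.7533


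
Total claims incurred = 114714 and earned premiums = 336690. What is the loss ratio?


Loss ratio = claims / premiums
= 114714 / 336690
= 0.3407


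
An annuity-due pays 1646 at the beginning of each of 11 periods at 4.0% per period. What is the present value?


PV_due = PMT * (1-(1+i)^(-n))/i * (1+i)
PV_immediate = 14419.7447
PV_due = 14419.7447 * 1.04
= 14996.5345


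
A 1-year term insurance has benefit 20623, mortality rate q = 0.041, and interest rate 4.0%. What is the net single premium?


NSP = benefit * q * v
v = 1/(1+i) = 0.961538
NSP = 20623 * 0.041 * 0.961538
= 813.0221


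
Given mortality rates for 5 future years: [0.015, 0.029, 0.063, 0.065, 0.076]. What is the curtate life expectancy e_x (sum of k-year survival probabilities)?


e_x = sum_{k=1}^{n} k_p_x
k_p_x values:
  1_p_x = 0.985
  2_p_x = 0.956435
  3_p_x = 0.89618
  4_p_x = 0.837928
  5_p_x = 0.774245
e_x = 4.4498


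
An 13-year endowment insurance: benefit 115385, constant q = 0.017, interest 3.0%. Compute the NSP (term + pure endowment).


Term component = 18993.8602
Pure endowment = 13_p_x * v^13 * benefit = 0.800195 * 0.680951 * 115385 = 62872.563
NSP = 81866.4232


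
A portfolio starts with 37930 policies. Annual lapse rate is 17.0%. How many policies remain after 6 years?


remaining = initial * (1 - lapse)^years
= 37930 * (1 - 0.17)^6
= 37930 * 0.32694
= 12400.8484


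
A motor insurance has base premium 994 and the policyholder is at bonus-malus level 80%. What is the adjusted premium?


adjusted = base * BM_level / 100
= 994 * 80 / 100
= 994 * 0.8
= 795.2


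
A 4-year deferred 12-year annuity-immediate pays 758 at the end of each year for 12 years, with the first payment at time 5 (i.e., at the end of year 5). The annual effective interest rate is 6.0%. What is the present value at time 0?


PV at time 4 of the 12-year annuity-immediate:
a_n = 758 * (1-(1+0.06)^(-12))/0.06 = 6354.9537
Discount back 4 years to time 0:
PV = 6354.9537 * (1+0.06)^(-4)
= 6354.9537 * 0.792094
= 5033.7186


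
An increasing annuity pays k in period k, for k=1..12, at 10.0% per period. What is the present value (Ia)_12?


(Ia)_n = sum_{k=1}^{n} k * v^k, v = 1/(1+i)
v = 0.909091
Sum computed term by term:
(Ia)_12 = 36.7149


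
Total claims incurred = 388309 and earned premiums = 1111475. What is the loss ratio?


Loss ratio = claims / premiums
= 388309 / 1111475
= 0.3494


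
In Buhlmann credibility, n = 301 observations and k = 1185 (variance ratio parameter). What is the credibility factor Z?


Z = n / (n + k)
= 301 / (301 + 1185)
= 301 / 1486
= 0.2026


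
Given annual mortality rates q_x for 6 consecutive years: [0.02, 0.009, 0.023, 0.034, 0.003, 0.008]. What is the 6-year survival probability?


p_k = 1 - q_k for each year
Survival = product of (1 - q_k)
= 0.98 * 0.991 * 0.977 * 0.966 * 0.997 * 0.992
= 0.9065


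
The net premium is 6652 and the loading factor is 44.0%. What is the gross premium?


Gross = net * (1 + loading)
= 6652 * (1 + 0.44)
= 6652 * 1.44
= 9578.88


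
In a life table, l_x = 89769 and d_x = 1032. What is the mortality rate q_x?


q_x = d_x / l_x
= 1032 / 89769
= 0.0115


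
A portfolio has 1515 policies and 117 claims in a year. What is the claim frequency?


frequency = claims / policies
= 117 / 1515
= 0.0772


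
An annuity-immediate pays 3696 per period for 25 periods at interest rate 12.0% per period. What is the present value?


PV = PMT * (1 - (1+i)^(-n)) / i
= 3696 * (1 - (1+0.12)^(-25)) / 0.12
= 3696 * (1 - 0.058823) / 0.12
= 3696 * 7.843139
= 28988.2422


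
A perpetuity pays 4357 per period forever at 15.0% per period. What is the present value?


PV = PMT / i
= 4357 / 0.15
= 29046.6667


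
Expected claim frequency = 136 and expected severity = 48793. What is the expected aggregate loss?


E[S] = E[N] * E[X]
= 136 * 48793
= 6.6358e+06


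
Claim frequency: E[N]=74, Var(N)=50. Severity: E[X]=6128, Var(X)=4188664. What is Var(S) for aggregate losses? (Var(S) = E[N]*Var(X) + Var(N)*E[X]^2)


Var(S) = E[N]*Var(X) + Var(N)*E[X]^2
= 74*4188664 + 50*6128^2
= 309961136 + 1877619200
= 2.1876e+09


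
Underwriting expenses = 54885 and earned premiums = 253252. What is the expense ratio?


Expense ratio = expenses / premiums
= 54885 / 253252
= 0.2167


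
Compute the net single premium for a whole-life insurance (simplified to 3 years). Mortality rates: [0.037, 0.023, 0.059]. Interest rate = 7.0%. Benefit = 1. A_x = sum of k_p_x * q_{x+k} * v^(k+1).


v = 0.934579
Year 0: k_p_x=1.0, q=0.037, term=0.034579
Year 1: k_p_x=0.963, q=0.023, term=0.019346
Year 2: k_p_x=0.940851, q=0.059, term=0.045313
A_x = 0.0992


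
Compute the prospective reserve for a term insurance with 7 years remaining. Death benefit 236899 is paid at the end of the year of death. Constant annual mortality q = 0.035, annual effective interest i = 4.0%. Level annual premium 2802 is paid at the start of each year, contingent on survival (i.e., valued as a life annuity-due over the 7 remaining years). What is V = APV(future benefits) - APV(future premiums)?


v = 1/(1+i) = 0.961538
APV(future benefits) per unit = sum_{k=0}^{6} k_p_x * q * v^(k+1) = 0.190313
APV(future benefits) = 236899 * 0.190313 = 45085.0546
Life annuity-due factor ä_{x:7} = sum_{k=0}^{6} k_p_x * v^k = 5.655027
APV(future premiums) = 2802 * 5.655027 = 15845.3851
V = 45085.0546 - 15845.3851
= 29239.6695


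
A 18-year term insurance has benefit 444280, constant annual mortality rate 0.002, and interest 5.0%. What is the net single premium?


NSP = benefit * sum_{k=0}^{n-1} k_p_x * q * v^(k+1)
With constant q=0.002, v=0.952381
Sum = 0.023046
NSP = 444280 * 0.023046
= 10238.7142


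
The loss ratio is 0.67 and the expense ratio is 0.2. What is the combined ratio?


Combined ratio = loss ratio + expense ratio
= 0.67 + 0.2
= 0.87


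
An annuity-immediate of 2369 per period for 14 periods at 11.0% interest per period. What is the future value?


FV = PMT * ((1+i)^n - 1) / i
= 2369 * ((1.11)^14 - 1) / 0.11
= 2369 * (4.310441 - 1) / 0.11
= 71294.8608


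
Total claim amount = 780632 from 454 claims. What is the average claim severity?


severity = total / number
= 780632 / 454
= 1719.4537


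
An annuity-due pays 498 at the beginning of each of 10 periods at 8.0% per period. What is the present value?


PV_due = PMT * (1-(1+i)^(-n))/i * (1+i)
PV_immediate = 3341.6205
PV_due = 3341.6205 * 1.08
= 3608.9502


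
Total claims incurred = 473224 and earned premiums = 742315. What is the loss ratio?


Loss ratio = claims / premiums
= 473224 / 742315
= 0.6375


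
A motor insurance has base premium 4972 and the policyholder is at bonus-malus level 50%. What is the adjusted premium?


adjusted = base * BM_level / 100
= 4972 * 50 / 100
= 4972 * 0.5
= 2486.0


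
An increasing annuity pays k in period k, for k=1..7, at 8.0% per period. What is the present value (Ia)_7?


(Ia)_n = sum_{k=1}^{n} k * v^k, v = 1/(1+i)
v = 0.925926
Sum computed term by term:
(Ia)_7 = 19.2306


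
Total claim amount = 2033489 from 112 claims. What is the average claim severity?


severity = total / number
= 2033489 / 112
= 18156.1518


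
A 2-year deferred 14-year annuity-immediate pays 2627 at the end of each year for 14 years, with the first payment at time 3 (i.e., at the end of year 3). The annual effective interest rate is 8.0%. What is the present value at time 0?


PV at time 2 of the 14-year annuity-immediate:
a_n = 2627 * (1-(1+0.08)^(-14))/0.08 = 21657.6106
Discount back 2 years to time 0:
PV = 21657.6106 * (1+0.08)^(-2)
= 21657.6106 * 0.857339
= 18567.9103


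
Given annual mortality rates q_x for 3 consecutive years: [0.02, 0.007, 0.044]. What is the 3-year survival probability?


p_k = 1 - q_k for each year
Survival = product of (1 - q_k)
= 0.98 * 0.993 * 0.956
= 0.9303


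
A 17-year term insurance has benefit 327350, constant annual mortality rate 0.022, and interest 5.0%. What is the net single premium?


NSP = benefit * sum_{k=0}^{n-1} k_p_x * q * v^(k+1)
With constant q=0.022, v=0.952381
Sum = 0.214222
NSP = 327350 * 0.214222
= 70125.4156


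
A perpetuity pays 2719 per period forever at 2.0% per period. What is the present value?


PV = PMT / i
= 2719 / 0.02
= 135950.0


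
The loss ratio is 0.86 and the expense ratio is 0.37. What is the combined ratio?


Combined ratio = loss ratio + expense ratio
= 0.86 + 0.37
= 1.23


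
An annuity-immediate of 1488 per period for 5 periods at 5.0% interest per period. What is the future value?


FV = PMT * ((1+i)^n - 1) / i
= 1488 * ((1.05)^5 - 1) / 0.05
= 1488 * (1.276282 - 1) / 0.05
= 8222.1393


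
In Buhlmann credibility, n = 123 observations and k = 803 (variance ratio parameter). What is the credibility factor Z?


Z = n / (n + k)
= 123 / (123 + 803)
= 123 / 926
= 0.1328


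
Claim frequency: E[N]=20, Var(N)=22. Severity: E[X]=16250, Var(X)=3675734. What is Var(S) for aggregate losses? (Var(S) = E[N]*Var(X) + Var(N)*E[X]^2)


Var(S) = E[N]*Var(X) + Var(N)*E[X]^2
= 20*3675734 + 22*16250^2
= 73514680 + 5809375000
= 5.8829e+09


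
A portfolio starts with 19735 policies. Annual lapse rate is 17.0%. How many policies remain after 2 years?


remaining = initial * (1 - lapse)^years
= 19735 * (1 - 0.17)^2
= 19735 * 0.6889
= 13595.4415


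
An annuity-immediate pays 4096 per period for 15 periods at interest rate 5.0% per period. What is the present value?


PV = PMT * (1 - (1+i)^(-n)) / i
= 4096 * (1 - (1+0.05)^(-15)) / 0.05
= 4096 * (1 - 0.481017) / 0.05
= 4096 * 10.379658
= 42515.0793


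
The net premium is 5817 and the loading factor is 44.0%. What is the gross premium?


Gross = net * (1 + loading)
= 5817 * (1 + 0.44)
= 5817 * 1.44
= 8376.48


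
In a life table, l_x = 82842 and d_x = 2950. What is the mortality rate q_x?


q_x = d_x / l_x
= 2950 / 82842
= 0.0356


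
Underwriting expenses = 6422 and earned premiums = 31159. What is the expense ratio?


Expense ratio = expenses / premiums
= 6422 / 31159
= 0.2061


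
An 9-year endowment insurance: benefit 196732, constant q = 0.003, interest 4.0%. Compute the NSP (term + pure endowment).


Term component = 4339.41
Pure endowment = 9_p_x * v^9 * benefit = 0.973322 * 0.702587 * 196732 = 134533.7904
NSP = 138873.2003


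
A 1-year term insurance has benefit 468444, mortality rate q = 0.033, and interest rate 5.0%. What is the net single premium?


NSP = benefit * q * v
v = 1/(1+i) = 0.952381
NSP = 468444 * 0.033 * 0.952381
= 14722.5257


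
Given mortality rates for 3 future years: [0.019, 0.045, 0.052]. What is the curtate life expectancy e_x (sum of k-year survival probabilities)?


e_x = sum_{k=1}^{n} k_p_x
k_p_x values:
  1_p_x = 0.981
  2_p_x = 0.936855
  3_p_x = 0.888139
e_x = 2.806


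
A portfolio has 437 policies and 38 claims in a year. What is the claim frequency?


frequency = claims / policies
= 38 / 437
= 0.087


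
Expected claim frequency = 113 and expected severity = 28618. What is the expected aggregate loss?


E[S] = E[N] * E[X]
= 113 * 28618
= 3.2338e+06


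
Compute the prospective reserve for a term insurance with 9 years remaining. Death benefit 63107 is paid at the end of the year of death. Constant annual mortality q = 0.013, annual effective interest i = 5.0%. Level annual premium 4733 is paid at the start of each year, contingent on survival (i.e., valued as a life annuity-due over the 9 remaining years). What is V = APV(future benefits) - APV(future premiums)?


v = 1/(1+i) = 0.952381
APV(future benefits) per unit = sum_{k=0}^{8} k_p_x * q * v^(k+1) = 0.088112
APV(future benefits) = 63107 * 0.088112 = 5560.4956
Life annuity-due factor ä_{x:9} = sum_{k=0}^{8} k_p_x * v^k = 7.116753
APV(future premiums) = 4733 * 7.116753 = 33683.5934
V = 5560.4956 - 33683.5934
= -28123.0978


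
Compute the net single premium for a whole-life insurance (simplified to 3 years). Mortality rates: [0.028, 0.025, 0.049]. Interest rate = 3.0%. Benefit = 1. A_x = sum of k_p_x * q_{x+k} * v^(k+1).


v = 0.970874
Year 0: k_p_x=1.0, q=0.028, term=0.027184
Year 1: k_p_x=0.972, q=0.025, term=0.022905
Year 2: k_p_x=0.9477, q=0.049, term=0.042497
A_x = 0.0926


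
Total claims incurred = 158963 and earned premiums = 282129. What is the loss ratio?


Loss ratio = claims / premiums
= 158963 / 282129
= 0.5634


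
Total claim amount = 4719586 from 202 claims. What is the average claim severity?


severity = total / number
= 4719586 / 202
= 23364.2871


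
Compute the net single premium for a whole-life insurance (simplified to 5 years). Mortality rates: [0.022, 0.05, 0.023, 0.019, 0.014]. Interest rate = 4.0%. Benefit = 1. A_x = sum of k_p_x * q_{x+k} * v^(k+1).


v = 0.961538
Year 0: k_p_x=1.0, q=0.022, term=0.021154
Year 1: k_p_x=0.978, q=0.05, term=0.045211
Year 2: k_p_x=0.9291, q=0.023, term=0.018997
Year 3: k_p_x=0.907731, q=0.019, term=0.014743
Year 4: k_p_x=0.890484, q=0.014, term=0.010247
A_x = 0.1104


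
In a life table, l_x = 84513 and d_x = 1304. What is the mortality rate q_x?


q_x = d_x / l_x
= 1304 / 84513
= 0.0154


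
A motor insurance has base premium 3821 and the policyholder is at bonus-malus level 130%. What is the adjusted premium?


adjusted = base * BM_level / 100
= 3821 * 130 / 100
= 3821 * 1.3
= 4967.3


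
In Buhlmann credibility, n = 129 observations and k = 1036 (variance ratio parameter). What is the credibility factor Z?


Z = n / (n + k)
= 129 / (129 + 1036)
= 129 / 1165
= 0.1107


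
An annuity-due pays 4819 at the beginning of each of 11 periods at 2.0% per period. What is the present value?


PV_due = PMT * (1-(1+i)^(-n))/i * (1+i)
PV_immediate = 47162.8207
PV_due = 47162.8207 * 1.02
= 48106.0771


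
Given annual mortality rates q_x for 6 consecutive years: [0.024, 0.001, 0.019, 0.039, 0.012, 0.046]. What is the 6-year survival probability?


p_k = 1 - q_k for each year
Survival = product of (1 - q_k)
= 0.976 * 0.999 * 0.981 * 0.961 * 0.988 * 0.954
= 0.8664


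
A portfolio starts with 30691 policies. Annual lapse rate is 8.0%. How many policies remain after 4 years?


remaining = initial * (1 - lapse)^years
= 30691 * (1 - 0.08)^4
= 30691 * 0.716393
= 21986.8163


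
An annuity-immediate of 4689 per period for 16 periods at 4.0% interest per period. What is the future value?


FV = PMT * ((1+i)^n - 1) / i
= 4689 * ((1.04)^16 - 1) / 0.04
= 4689 * (1.872981 - 1) / 0.04
= 102335.2265


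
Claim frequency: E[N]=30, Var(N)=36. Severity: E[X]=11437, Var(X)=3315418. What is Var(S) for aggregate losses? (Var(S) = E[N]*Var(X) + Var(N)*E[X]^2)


Var(S) = E[N]*Var(X) + Var(N)*E[X]^2
= 30*3315418 + 36*11437^2
= 99462540 + 4708978884
= 4.8084e+09


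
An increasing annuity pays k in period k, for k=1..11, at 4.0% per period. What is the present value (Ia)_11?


(Ia)_n = sum_{k=1}^{n} k * v^k, v = 1/(1+i)
v = 0.961538
Sum computed term by term:
(Ia)_11 = 49.1376


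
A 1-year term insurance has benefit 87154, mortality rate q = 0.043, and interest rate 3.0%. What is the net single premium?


NSP = benefit * q * v
v = 1/(1+i) = 0.970874
NSP = 87154 * 0.043 * 0.970874
= 3638.468


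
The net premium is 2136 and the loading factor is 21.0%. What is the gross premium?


Gross = net * (1 + loading)
= 2136 * (1 + 0.21)
= 2136 * 1.21
= 2584.56


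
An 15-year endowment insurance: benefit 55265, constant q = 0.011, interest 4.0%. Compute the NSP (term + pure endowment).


Term component = 6313.0774
Pure endowment = 15_p_x * v^15 * benefit = 0.847119 * 0.555265 * 55265 = 25995.2776
NSP = 32308.3549


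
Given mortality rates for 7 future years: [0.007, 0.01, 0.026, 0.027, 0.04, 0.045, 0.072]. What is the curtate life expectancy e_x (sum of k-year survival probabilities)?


e_x = sum_{k=1}^{n} k_p_x
k_p_x values:
  1_p_x = 0.993
  2_p_x = 0.98307
  3_p_x = 0.95751
  4_p_x = 0.931657
  5_p_x = 0.894391
  6_p_x = 0.854144
  7_p_x = 0.792645
e_x = 6.4064


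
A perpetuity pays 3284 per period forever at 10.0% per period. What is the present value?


PV = PMT / i
= 3284 / 0.1
= 32840.0


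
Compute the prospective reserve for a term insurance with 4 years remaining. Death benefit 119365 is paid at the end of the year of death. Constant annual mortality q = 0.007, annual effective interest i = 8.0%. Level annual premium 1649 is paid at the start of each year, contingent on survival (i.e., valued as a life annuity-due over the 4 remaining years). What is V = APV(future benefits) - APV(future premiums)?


v = 1/(1+i) = 0.925926
APV(future benefits) per unit = sum_{k=0}^{3} k_p_x * q * v^(k+1) = 0.022958
APV(future benefits) = 119365 * 0.022958 = 2740.3889
Life annuity-due factor ä_{x:4} = sum_{k=0}^{3} k_p_x * v^k = 3.542101
APV(future premiums) = 1649 * 3.542101 = 5840.9241
V = 2740.3889 - 5840.9241
= -3100.5352


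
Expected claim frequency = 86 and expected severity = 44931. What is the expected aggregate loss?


E[S] = E[N] * E[X]
= 86 * 44931
= 3.8641e+06


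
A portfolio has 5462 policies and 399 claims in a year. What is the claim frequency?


frequency = claims / policies
= 399 / 5462
= 0.0731


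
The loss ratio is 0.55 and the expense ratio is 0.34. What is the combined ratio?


Combined ratio = loss ratio + expense ratio
= 0.55 + 0.34
= 0.89


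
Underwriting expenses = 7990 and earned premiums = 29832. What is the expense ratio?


Expense ratio = expenses / premiums
= 7990 / 29832
= 0.2678


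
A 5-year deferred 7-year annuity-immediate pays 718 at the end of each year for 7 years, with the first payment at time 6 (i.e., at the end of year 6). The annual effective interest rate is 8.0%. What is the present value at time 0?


PV at time 5 of the 7-year annuity-immediate:
a_n = 718 * (1-(1+0.08)^(-7))/0.08 = 3738.1737
Discount back 5 years to time 0:
PV = 3738.1737 * (1+0.08)^(-5)
= 3738.1737 * 0.680583
= 2544.1382


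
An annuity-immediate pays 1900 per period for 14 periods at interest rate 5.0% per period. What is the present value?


PV = PMT * (1 - (1+i)^(-n)) / i
= 1900 * (1 - (1+0.05)^(-14)) / 0.05
= 1900 * (1 - 0.505068) / 0.05
= 1900 * 9.898641
= 18807.4178


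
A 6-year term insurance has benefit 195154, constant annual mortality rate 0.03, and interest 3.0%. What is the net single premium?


NSP = benefit * sum_{k=0}^{n-1} k_p_x * q * v^(k+1)
With constant q=0.03, v=0.970874
Sum = 0.1512
NSP = 195154 * 0.1512
= 29507.193


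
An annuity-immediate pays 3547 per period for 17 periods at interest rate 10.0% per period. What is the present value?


PV = PMT * (1 - (1+i)^(-n)) / i
= 3547 * (1 - (1+0.1)^(-17)) / 0.1
= 3547 * (1 - 0.197845) / 0.1
= 3547 * 8.021553
= 28452.4496


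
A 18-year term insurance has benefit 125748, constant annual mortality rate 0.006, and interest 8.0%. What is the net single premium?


NSP = benefit * sum_{k=0}^{n-1} k_p_x * q * v^(k+1)
With constant q=0.006, v=0.925926
Sum = 0.054101
NSP = 125748 * 0.054101
= 6803.0483


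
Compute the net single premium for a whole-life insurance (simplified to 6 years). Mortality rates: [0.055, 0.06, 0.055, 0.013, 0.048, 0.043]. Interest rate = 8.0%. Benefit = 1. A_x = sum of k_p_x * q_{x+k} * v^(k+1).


v = 0.925926
Year 0: k_p_x=1.0, q=0.055, term=0.050926
Year 1: k_p_x=0.945, q=0.06, term=0.048611
Year 2: k_p_x=0.8883, q=0.055, term=0.038784
Year 3: k_p_x=0.839443, q=0.013, term=0.008021
Year 4: k_p_x=0.828531, q=0.048, term=0.027066
Year 5: k_p_x=0.788761, q=0.043, term=0.021373
A_x = 0.1948


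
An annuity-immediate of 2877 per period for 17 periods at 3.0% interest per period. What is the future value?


FV = PMT * ((1+i)^n - 1) / i
= 2877 * ((1.03)^17 - 1) / 0.03
= 2877 * (1.652848 - 1) / 0.03
= 62608.0879


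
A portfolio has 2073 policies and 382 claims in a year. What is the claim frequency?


frequency = claims / policies
= 382 / 2073
= 0.1843


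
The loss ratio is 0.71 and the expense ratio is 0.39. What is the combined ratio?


Combined ratio = loss ratio + expense ratio
= 0.71 + 0.39
= 1.1


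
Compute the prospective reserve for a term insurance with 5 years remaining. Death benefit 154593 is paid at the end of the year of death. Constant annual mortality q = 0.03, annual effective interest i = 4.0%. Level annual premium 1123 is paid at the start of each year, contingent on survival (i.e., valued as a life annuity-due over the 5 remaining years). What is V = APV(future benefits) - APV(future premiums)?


v = 1/(1+i) = 0.961538
APV(future benefits) per unit = sum_{k=0}^{4} k_p_x * q * v^(k+1) = 0.126079
APV(future benefits) = 154593 * 0.126079 = 19490.8575
Life annuity-due factor ä_{x:5} = sum_{k=0}^{4} k_p_x * v^k = 4.370722
APV(future premiums) = 1123 * 4.370722 = 4908.3211
V = 19490.8575 - 4908.3211
= 14582.5365
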